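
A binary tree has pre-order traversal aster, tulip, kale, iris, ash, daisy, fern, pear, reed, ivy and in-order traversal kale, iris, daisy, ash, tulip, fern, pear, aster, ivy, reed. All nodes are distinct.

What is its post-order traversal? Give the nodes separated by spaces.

daisy ash iris kale pear fern tulip ivy reed aster

The first element of pre-order is the root; it splits in-order into left and right subtrees.
Root aster: left subtree has 7 nodes {kale, iris, daisy, ash, tulip, fern, pear}, right has 2 {ivy, reed}.
  Root tulip: left subtree has 4 nodes {kale, iris, daisy, ash}, right has 2 {fern, pear}.
    Root kale: left subtree has 0 nodes { }, right has 3 {iris, daisy, ash}.
      Root iris: left subtree has 0 nodes { }, right has 2 {daisy, ash}.
        Root ash: left subtree has 1 node {daisy}, right has 0 { }.
    Root fern: left subtree has 0 nodes { }, right has 1 {pear}.
  Root reed: left subtree has 1 node {ivy}, right has 0 { }.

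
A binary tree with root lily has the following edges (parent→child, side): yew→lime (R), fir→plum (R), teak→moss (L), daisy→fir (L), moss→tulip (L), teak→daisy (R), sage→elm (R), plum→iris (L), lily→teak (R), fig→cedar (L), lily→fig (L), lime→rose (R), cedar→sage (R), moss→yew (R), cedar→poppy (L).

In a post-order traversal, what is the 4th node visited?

Post-order visits the left subtree, then the right subtree, then the node.
At lily: go left to fig.
  At fig: go left to cedar.
    At cedar: go left to poppy.
      poppy is a leaf — visit poppy.
    At cedar: go right to sage.
      At sage: no left child.
      At sage: go right to elm.
        elm is a leaf — visit elm.
      Visit sage.
    Visit cedar.
  At fig: no right child.
  Visit fig.
At lily: go right to teak.
  At teak: go left to moss.
    At moss: go left to tulip.
      tulip is a leaf — visit tulip.
    At moss: go right to yew.
      At yew: no left child.
      At yew: go right to lime.
        At lime: no left child.
        At lime: go right to rose.
          rose is a leaf — visit rose.
        Visit lime.
      Visit yew.
    Visit moss.
  At teak: go right to daisy.
    At daisy: go left to fir.
      At fir: no left child.
      At fir: go right to plum.
        At plum: go left to iris.
          iris is a leaf — visit iris.
        At plum: no right child.
        Visit plum.
      Visit fir.
    At daisy: no right child.
    Visit daisy.
  Visit teak.
Visit lily.
Full post-order sequence: poppy, elm, sage, cedar, fig, tulip, rose, lime, yew, moss, iris, plum, fir, daisy, teak, lily.

cedar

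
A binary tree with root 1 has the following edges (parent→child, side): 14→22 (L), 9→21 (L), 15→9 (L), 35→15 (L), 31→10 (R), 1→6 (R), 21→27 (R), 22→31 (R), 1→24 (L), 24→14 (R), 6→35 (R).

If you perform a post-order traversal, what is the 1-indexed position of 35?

10

Post-order visits the left subtree, then the right subtree, then the node.
At 1: go left to 24.
  At 24: no left child.
  At 24: go right to 14.
    At 14: go left to 22.
      At 22: no left child.
      At 22: go right to 31.
        At 31: no left child.
        At 31: go right to 10.
          10 is a leaf — visit 10.
        Visit 31.
      Visit 22.
    At 14: no right child.
    Visit 14.
  Visit 24.
At 1: go right to 6.
  At 6: no left child.
  At 6: go right to 35.
    At 35: go left to 15.
      At 15: go left to 9.
        At 9: go left to 21.
          At 21: no left child.
          At 21: go right to 27.
            27 is a leaf — visit 27.
          Visit 21.
        At 9: no right child.
        Visit 9.
      At 15: no right child.
      Visit 15.
    At 35: no right child.
    Visit 35.
  Visit 6.
Visit 1.
Full post-order sequence: 10, 31, 22, 14, 24, 27, 21, 9, 15, 35, 6, 1.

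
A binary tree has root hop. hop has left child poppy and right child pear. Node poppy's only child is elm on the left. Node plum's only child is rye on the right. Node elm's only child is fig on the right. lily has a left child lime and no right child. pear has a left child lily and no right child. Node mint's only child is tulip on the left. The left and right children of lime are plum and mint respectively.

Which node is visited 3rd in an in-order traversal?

In-order visits the left subtree, then the node, then the right subtree.
At hop: go left to poppy.
  At poppy: go left to elm.
    At elm: no left child.
    Visit elm.
    At elm: go right to fig.
      fig is a leaf — visit fig.
  Visit poppy.
  At poppy: no right child.
Visit hop.
At hop: go right to pear.
  At pear: go left to lily.
    At lily: go left to lime.
      At lime: go left to plum.
        At plum: no left child.
        Visit plum.
        At plum: go right to rye.
          rye is a leaf — visit rye.
      Visit lime.
      At lime: go right to mint.
        At mint: go left to tulip.
          tulip is a leaf — visit tulip.
        Visit mint.
        At mint: no right child.
    Visit lily.
    At lily: no right child.
  Visit pear.
  At pear: no right child.
Full in-order sequence: elm, fig, poppy, hop, plum, rye, lime, tulip, mint, lily, pear.

poppy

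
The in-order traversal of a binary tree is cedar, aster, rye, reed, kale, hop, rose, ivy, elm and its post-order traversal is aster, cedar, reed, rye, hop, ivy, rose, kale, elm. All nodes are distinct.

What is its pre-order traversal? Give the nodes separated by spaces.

The last element of post-order is the root; it splits in-order into left and right subtrees.
Root elm: left subtree has 8 nodes {cedar, aster, rye, reed, kale, hop, rose, ivy}, right has 0 { }.
  Root kale: left subtree has 4 nodes {cedar, aster, rye, reed}, right has 3 {hop, rose, ivy}.
    Root rye: left subtree has 2 nodes {cedar, aster}, right has 1 {reed}.
      Root cedar: left subtree has 0 nodes { }, right has 1 {aster}.
    Root rose: left subtree has 1 node {hop}, right has 1 {ivy}.

elm kale rye cedar aster reed rose hop ivy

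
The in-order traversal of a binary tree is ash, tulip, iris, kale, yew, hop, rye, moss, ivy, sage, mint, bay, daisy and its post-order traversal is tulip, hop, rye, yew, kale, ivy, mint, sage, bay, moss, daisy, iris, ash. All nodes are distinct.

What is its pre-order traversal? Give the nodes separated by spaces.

ash iris tulip daisy moss kale yew rye hop bay sage ivy mint

The last element of post-order is the root; it splits in-order into left and right subtrees.
Root ash: left subtree has 0 nodes { }, right has 12 {tulip, iris, kale, yew, hop, rye, moss, ivy, sage, mint, bay, daisy}.
  Root iris: left subtree has 1 node {tulip}, right has 10 {kale, yew, hop, rye, moss, ivy, sage, mint, bay, daisy}.
    Root daisy: left subtree has 9 nodes {kale, yew, hop, rye, moss, ivy, sage, mint, bay}, right has 0 { }.
      Root moss: left subtree has 4 nodes {kale, yew, hop, rye}, right has 4 {ivy, sage, mint, bay}.
        Root kale: left subtree has 0 nodes { }, right has 3 {yew, hop, rye}.
          Root yew: left subtree has 0 nodes { }, right has 2 {hop, rye}.
            Root rye: left subtree has 1 node {hop}, right has 0 { }.
        Root bay: left subtree has 3 nodes {ivy, sage, mint}, right has 0 { }.
          Root sage: left subtree has 1 node {ivy}, right has 1 {mint}.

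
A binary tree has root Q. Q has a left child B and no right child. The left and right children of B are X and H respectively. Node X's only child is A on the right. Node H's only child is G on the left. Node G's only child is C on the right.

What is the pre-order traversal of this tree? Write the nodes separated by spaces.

Q B X A H G C

Pre-order visits the node, then its left subtree, then its right subtree.
Visit Q.
At Q: go left to B.
  Visit B.
  At B: go left to X.
    Visit X.
    At X: no left child.
    At X: go right to A.
      A is a leaf — visit A.
  At B: go right to H.
    Visit H.
    At H: go left to G.
      Visit G.
      At G: no left child.
      At G: go right to C.
        C is a leaf — visit C.
    At H: no right child.
At Q: no right child.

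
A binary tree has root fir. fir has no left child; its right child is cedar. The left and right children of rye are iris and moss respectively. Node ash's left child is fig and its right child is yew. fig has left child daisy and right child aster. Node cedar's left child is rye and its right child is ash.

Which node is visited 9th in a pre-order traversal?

aster

Pre-order visits the node, then its left subtree, then its right subtree.
Visit fir.
At fir: no left child.
At fir: go right to cedar.
  Visit cedar.
  At cedar: go left to rye.
    Visit rye.
    At rye: go left to iris.
      iris is a leaf — visit iris.
    At rye: go right to moss.
      moss is a leaf — visit moss.
  At cedar: go right to ash.
    Visit ash.
    At ash: go left to fig.
      Visit fig.
      At fig: go left to daisy.
        daisy is a leaf — visit daisy.
      At fig: go right to aster.
        aster is a leaf — visit aster.
    At ash: go right to yew.
      yew is a leaf — visit yew.
Full pre-order sequence: fir, cedar, rye, iris, moss, ash, fig, daisy, aster, yew.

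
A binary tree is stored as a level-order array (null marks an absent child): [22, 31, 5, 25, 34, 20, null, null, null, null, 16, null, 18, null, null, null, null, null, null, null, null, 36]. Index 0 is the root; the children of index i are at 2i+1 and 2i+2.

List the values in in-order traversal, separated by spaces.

25 31 34 36 16 22 20 18 5

In-order visits the left subtree, then the node, then the right subtree.
At 22: go left to 31.
  At 31: go left to 25.
    25 is a leaf — visit 25.
  Visit 31.
  At 31: go right to 34.
    At 34: no left child.
    Visit 34.
    At 34: go right to 16.
      At 16: go left to 36.
        36 is a leaf — visit 36.
      Visit 16.
      At 16: no right child.
Visit 22.
At 22: go right to 5.
  At 5: go left to 20.
    At 20: no left child.
    Visit 20.
    At 20: go right to 18.
      18 is a leaf — visit 18.
  Visit 5.
  At 5: no right child.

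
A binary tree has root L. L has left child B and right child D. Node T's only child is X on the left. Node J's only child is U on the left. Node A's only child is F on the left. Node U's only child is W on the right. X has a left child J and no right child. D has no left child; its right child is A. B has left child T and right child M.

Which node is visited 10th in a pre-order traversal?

A

Pre-order visits the node, then its left subtree, then its right subtree.
Visit L.
At L: go left to B.
  Visit B.
  At B: go left to T.
    Visit T.
    At T: go left to X.
      Visit X.
      At X: go left to J.
        Visit J.
        At J: go left to U.
          Visit U.
          At U: no left child.
          At U: go right to W.
            W is a leaf — visit W.
        At J: no right child.
      At X: no right child.
    At T: no right child.
  At B: go right to M.
    M is a leaf — visit M.
At L: go right to D.
  Visit D.
  At D: no left child.
  At D: go right to A.
    Visit A.
    At A: go left to F.
      F is a leaf — visit F.
    At A: no right child.
Full pre-order sequence: L, B, T, X, J, U, W, M, D, A, F.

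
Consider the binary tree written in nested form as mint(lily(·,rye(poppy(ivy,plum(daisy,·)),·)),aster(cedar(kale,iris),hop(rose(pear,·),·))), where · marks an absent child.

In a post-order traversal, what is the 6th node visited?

Post-order visits the left subtree, then the right subtree, then the node.
At mint: go left to lily.
  At lily: no left child.
  At lily: go right to rye.
    At rye: go left to poppy.
      At poppy: go left to ivy.
        ivy is a leaf — visit ivy.
      At poppy: go right to plum.
        At plum: go left to daisy.
          daisy is a leaf — visit daisy.
        At plum: no right child.
        Visit plum.
      Visit poppy.
    At rye: no right child.
    Visit rye.
  Visit lily.
At mint: go right to aster.
  At aster: go left to cedar.
    At cedar: go left to kale.
      kale is a leaf — visit kale.
    At cedar: go right to iris.
      iris is a leaf — visit iris.
    Visit cedar.
  At aster: go right to hop.
    At hop: go left to rose.
      At rose: go left to pear.
        pear is a leaf — visit pear.
      At rose: no right child.
      Visit rose.
    At hop: no right child.
    Visit hop.
  Visit aster.
Visit mint.
Full post-order sequence: ivy, daisy, plum, poppy, rye, lily, kale, iris, cedar, pear, rose, hop, aster, mint.

lily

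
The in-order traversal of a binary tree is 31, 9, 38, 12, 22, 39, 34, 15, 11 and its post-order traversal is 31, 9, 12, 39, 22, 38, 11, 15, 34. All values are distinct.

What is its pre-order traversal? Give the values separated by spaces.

The last element of post-order is the root; it splits in-order into left and right subtrees.
Root 34: left subtree has 6 nodes {31, 9, 38, 12, 22, 39}, right has 2 {15, 11}.
  Root 38: left subtree has 2 nodes {31, 9}, right has 3 {12, 22, 39}.
    Root 9: left subtree has 1 node {31}, right has 0 { }.
    Root 22: left subtree has 1 node {12}, right has 1 {39}.
  Root 15: left subtree has 0 nodes { }, right has 1 {11}.

34 38 9 31 22 12 39 15 11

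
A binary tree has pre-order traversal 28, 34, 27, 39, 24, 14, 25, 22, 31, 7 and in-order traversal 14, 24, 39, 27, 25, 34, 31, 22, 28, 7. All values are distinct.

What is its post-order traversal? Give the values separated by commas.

14, 24, 39, 25, 27, 31, 22, 34, 7, 28

The first element of pre-order is the root; it splits in-order into left and right subtrees.
Root 28: left subtree has 8 nodes {14, 24, 39, 27, 25, 34, 31, 22}, right has 1 {7}.
  Root 34: left subtree has 5 nodes {14, 24, 39, 27, 25}, right has 2 {31, 22}.
    Root 27: left subtree has 3 nodes {14, 24, 39}, right has 1 {25}.
      Root 39: left subtree has 2 nodes {14, 24}, right has 0 { }.
        Root 24: left subtree has 1 node {14}, right has 0 { }.
    Root 22: left subtree has 1 node {31}, right has 0 { }.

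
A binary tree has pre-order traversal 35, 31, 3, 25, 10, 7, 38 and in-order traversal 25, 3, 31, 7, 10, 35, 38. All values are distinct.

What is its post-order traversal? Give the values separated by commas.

The first element of pre-order is the root; it splits in-order into left and right subtrees.
Root 35: left subtree has 5 nodes {25, 3, 31, 7, 10}, right has 1 {38}.
  Root 31: left subtree has 2 nodes {25, 3}, right has 2 {7, 10}.
    Root 3: left subtree has 1 node {25}, right has 0 { }.
    Root 10: left subtree has 1 node {7}, right has 0 { }.

25, 3, 7, 10, 31, 38, 35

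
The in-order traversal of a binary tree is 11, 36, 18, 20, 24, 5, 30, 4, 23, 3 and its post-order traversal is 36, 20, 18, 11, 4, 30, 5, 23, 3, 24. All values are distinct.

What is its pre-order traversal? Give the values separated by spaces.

The last element of post-order is the root; it splits in-order into left and right subtrees.
Root 24: left subtree has 4 nodes {11, 36, 18, 20}, right has 5 {5, 30, 4, 23, 3}.
  Root 11: left subtree has 0 nodes { }, right has 3 {36, 18, 20}.
    Root 18: left subtree has 1 node {36}, right has 1 {20}.
  Root 3: left subtree has 4 nodes {5, 30, 4, 23}, right has 0 { }.
    Root 23: left subtree has 3 nodes {5, 30, 4}, right has 0 { }.
      Root 5: left subtree has 0 nodes { }, right has 2 {30, 4}.
        Root 30: left subtree has 0 nodes { }, right has 1 {4}.

24 11 18 36 20 3 23 5 30 4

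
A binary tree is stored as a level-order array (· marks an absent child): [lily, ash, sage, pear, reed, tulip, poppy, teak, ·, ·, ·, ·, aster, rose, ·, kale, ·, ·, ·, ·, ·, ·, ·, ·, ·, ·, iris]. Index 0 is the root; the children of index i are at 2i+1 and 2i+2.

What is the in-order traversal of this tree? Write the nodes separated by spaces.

In-order visits the left subtree, then the node, then the right subtree.
At lily: go left to ash.
  At ash: go left to pear.
    At pear: go left to teak.
      At teak: go left to kale.
        kale is a leaf — visit kale.
      Visit teak.
      At teak: no right child.
    Visit pear.
    At pear: no right child.
  Visit ash.
  At ash: go right to reed.
    reed is a leaf — visit reed.
Visit lily.
At lily: go right to sage.
  At sage: go left to tulip.
    At tulip: no left child.
    Visit tulip.
    At tulip: go right to aster.
      At aster: no left child.
      Visit aster.
      At aster: go right to iris.
        iris is a leaf — visit iris.
  Visit sage.
  At sage: go right to poppy.
    At poppy: go left to rose.
      rose is a leaf — visit rose.
    Visit poppy.
    At poppy: no right child.

kale teak pear ash reed lily tulip aster iris sage rose poppy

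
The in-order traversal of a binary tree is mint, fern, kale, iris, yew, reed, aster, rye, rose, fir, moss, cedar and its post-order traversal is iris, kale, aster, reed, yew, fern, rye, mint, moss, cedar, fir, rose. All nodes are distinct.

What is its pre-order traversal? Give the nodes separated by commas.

The last element of post-order is the root; it splits in-order into left and right subtrees.
Root rose: left subtree has 8 nodes {mint, fern, kale, iris, yew, reed, aster, rye}, right has 3 {fir, moss, cedar}.
  Root mint: left subtree has 0 nodes { }, right has 7 {fern, kale, iris, yew, reed, aster, rye}.
    Root rye: left subtree has 6 nodes {fern, kale, iris, yew, reed, aster}, right has 0 { }.
      Root fern: left subtree has 0 nodes { }, right has 5 {kale, iris, yew, reed, aster}.
        Root yew: left subtree has 2 nodes {kale, iris}, right has 2 {reed, aster}.
          Root kale: left subtree has 0 nodes { }, right has 1 {iris}.
          Root reed: left subtree has 0 nodes { }, right has 1 {aster}.
  Root fir: left subtree has 0 nodes { }, right has 2 {moss, cedar}.
    Root cedar: left subtree has 1 node {moss}, right has 0 { }.

rose, mint, rye, fern, yew, kale, iris, reed, aster, fir, cedar, moss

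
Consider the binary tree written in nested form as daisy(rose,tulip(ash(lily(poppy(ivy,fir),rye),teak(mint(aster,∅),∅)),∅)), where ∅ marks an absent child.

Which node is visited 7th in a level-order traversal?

poppy

Level-order visits nodes level by level from the root, left to right within each level.
Level 0: daisy
Level 1: rose, tulip
Level 2: ash
Level 3: lily, teak
Level 4: poppy, rye, mint
Level 5: ivy, fir, aster
Full level-order sequence: daisy, rose, tulip, ash, lily, teak, poppy, rye, mint, ivy, fir, aster.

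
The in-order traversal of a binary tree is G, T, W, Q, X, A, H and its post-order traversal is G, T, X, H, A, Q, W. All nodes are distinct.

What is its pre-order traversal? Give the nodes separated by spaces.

The last element of post-order is the root; it splits in-order into left and right subtrees.
Root W: left subtree has 2 nodes {G, T}, right has 4 {Q, X, A, H}.
  Root T: left subtree has 1 node {G}, right has 0 { }.
  Root Q: left subtree has 0 nodes { }, right has 3 {X, A, H}.
    Root A: left subtree has 1 node {X}, right has 1 {H}.

W T G Q A X H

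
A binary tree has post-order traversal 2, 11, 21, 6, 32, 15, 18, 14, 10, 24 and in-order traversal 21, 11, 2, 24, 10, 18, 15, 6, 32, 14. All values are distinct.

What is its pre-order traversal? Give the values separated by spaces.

24 21 11 2 10 14 18 15 32 6

The last element of post-order is the root; it splits in-order into left and right subtrees.
Root 24: left subtree has 3 nodes {21, 11, 2}, right has 6 {10, 18, 15, 6, 32, 14}.
  Root 21: left subtree has 0 nodes { }, right has 2 {11, 2}.
    Root 11: left subtree has 0 nodes { }, right has 1 {2}.
  Root 10: left subtree has 0 nodes { }, right has 5 {18, 15, 6, 32, 14}.
    Root 14: left subtree has 4 nodes {18, 15, 6, 32}, right has 0 { }.
      Root 18: left subtree has 0 nodes { }, right has 3 {15, 6, 32}.
        Root 15: left subtree has 0 nodes { }, right has 2 {6, 32}.
          Root 32: left subtree has 1 node {6}, right has 0 { }.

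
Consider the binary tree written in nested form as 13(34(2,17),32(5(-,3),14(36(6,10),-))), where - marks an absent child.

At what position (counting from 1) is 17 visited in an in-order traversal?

In-order visits the left subtree, then the node, then the right subtree.
At 13: go left to 34.
  At 34: go left to 2.
    2 is a leaf — visit 2.
  Visit 34.
  At 34: go right to 17.
    17 is a leaf — visit 17.
Visit 13.
At 13: go right to 32.
  At 32: go left to 5.
    At 5: no left child.
    Visit 5.
    At 5: go right to 3.
      3 is a leaf — visit 3.
  Visit 32.
  At 32: go right to 14.
    At 14: go left to 36.
      At 36: go left to 6.
        6 is a leaf — visit 6.
      Visit 36.
      At 36: go right to 10.
        10 is a leaf — visit 10.
    Visit 14.
    At 14: no right child.
Full in-order sequence: 2, 34, 17, 13, 5, 3, 32, 6, 36, 10, 14.

3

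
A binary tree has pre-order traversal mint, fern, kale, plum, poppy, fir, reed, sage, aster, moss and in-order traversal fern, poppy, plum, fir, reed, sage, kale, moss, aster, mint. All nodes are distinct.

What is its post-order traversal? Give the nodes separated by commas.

poppy, sage, reed, fir, plum, moss, aster, kale, fern, mint

The first element of pre-order is the root; it splits in-order into left and right subtrees.
Root mint: left subtree has 9 nodes {fern, poppy, plum, fir, reed, sage, kale, moss, aster}, right has 0 { }.
  Root fern: left subtree has 0 nodes { }, right has 8 {poppy, plum, fir, reed, sage, kale, moss, aster}.
    Root kale: left subtree has 5 nodes {poppy, plum, fir, reed, sage}, right has 2 {moss, aster}.
      Root plum: left subtree has 1 node {poppy}, right has 3 {fir, reed, sage}.
        Root fir: left subtree has 0 nodes { }, right has 2 {reed, sage}.
          Root reed: left subtree has 0 nodes { }, right has 1 {sage}.
      Root aster: left subtree has 1 node {moss}, right has 0 { }.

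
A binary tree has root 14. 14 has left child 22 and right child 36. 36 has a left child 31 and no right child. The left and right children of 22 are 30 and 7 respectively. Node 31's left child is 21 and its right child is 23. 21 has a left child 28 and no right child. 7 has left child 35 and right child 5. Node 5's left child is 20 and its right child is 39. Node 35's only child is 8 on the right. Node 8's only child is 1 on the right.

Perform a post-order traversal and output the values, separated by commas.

Post-order visits the left subtree, then the right subtree, then the node.
At 14: go left to 22.
  At 22: go left to 30.
    30 is a leaf — visit 30.
  At 22: go right to 7.
    At 7: go left to 35.
      At 35: no left child.
      At 35: go right to 8.
        At 8: no left child.
        At 8: go right to 1.
          1 is a leaf — visit 1.
        Visit 8.
      Visit 35.
    At 7: go right to 5.
      At 5: go left to 20.
        20 is a leaf — visit 20.
      At 5: go right to 39.
        39 is a leaf — visit 39.
      Visit 5.
    Visit 7.
  Visit 22.
At 14: go right to 36.
  At 36: go left to 31.
    At 31: go left to 21.
      At 21: go left to 28.
        28 is a leaf — visit 28.
      At 21: no right child.
      Visit 21.
    At 31: go right to 23.
      23 is a leaf — visit 23.
    Visit 31.
  At 36: no right child.
  Visit 36.
Visit 14.

30, 1, 8, 35, 20, 39, 5, 7, 22, 28, 21, 23, 31, 36, 14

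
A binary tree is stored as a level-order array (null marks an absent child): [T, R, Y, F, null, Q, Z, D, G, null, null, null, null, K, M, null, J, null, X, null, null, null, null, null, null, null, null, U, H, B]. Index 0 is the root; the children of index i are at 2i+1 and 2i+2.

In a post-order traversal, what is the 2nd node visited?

D

Post-order visits the left subtree, then the right subtree, then the node.
At T: go left to R.
  At R: go left to F.
    At F: go left to D.
      At D: no left child.
      At D: go right to J.
        J is a leaf — visit J.
      Visit D.
    At F: go right to G.
      At G: no left child.
      At G: go right to X.
        X is a leaf — visit X.
      Visit G.
    Visit F.
  At R: no right child.
  Visit R.
At T: go right to Y.
  At Y: go left to Q.
    Q is a leaf — visit Q.
  At Y: go right to Z.
    At Z: go left to K.
      At K: go left to U.
        U is a leaf — visit U.
      At K: go right to H.
        H is a leaf — visit H.
      Visit K.
    At Z: go right to M.
      At M: go left to B.
        B is a leaf — visit B.
      At M: no right child.
      Visit M.
    Visit Z.
  Visit Y.
Visit T.
Full post-order sequence: J, D, X, G, F, R, Q, U, H, K, B, M, Z, Y, T.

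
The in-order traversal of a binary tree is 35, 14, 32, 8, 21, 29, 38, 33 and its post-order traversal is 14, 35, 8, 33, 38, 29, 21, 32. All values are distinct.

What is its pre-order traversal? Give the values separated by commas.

The last element of post-order is the root; it splits in-order into left and right subtrees.
Root 32: left subtree has 2 nodes {35, 14}, right has 5 {8, 21, 29, 38, 33}.
  Root 35: left subtree has 0 nodes { }, right has 1 {14}.
  Root 21: left subtree has 1 node {8}, right has 3 {29, 38, 33}.
    Root 29: left subtree has 0 nodes { }, right has 2 {38, 33}.
      Root 38: left subtree has 0 nodes { }, right has 1 {33}.

32, 35, 14, 21, 8, 29, 38, 33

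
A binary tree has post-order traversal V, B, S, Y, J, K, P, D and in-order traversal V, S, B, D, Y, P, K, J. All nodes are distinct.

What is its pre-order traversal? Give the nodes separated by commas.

The last element of post-order is the root; it splits in-order into left and right subtrees.
Root D: left subtree has 3 nodes {V, S, B}, right has 4 {Y, P, K, J}.
  Root S: left subtree has 1 node {V}, right has 1 {B}.
  Root P: left subtree has 1 node {Y}, right has 2 {K, J}.
    Root K: left subtree has 0 nodes { }, right has 1 {J}.

D, S, V, B, P, Y, K, J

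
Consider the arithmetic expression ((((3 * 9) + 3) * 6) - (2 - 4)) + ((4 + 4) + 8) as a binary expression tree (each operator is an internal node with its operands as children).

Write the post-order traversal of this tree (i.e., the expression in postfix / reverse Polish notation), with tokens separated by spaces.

Post-order on an expression tree gives postfix notation: for each operator, emit left operand, right operand, then the operator.

3 9 * 3 + 6 * 2 4 - - 4 4 + 8 + +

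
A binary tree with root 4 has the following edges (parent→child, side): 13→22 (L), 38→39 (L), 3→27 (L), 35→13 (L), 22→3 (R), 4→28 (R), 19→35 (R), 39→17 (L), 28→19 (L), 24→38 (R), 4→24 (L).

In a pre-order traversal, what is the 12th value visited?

27

Pre-order visits the node, then its left subtree, then its right subtree.
Visit 4.
At 4: go left to 24.
  Visit 24.
  At 24: no left child.
  At 24: go right to 38.
    Visit 38.
    At 38: go left to 39.
      Visit 39.
      At 39: go left to 17.
        17 is a leaf — visit 17.
      At 39: no right child.
    At 38: no right child.
At 4: go right to 28.
  Visit 28.
  At 28: go left to 19.
    Visit 19.
    At 19: no left child.
    At 19: go right to 35.
      Visit 35.
      At 35: go left to 13.
        Visit 13.
        At 13: go left to 22.
          Visit 22.
          At 22: no left child.
          At 22: go right to 3.
            Visit 3.
            At 3: go left to 27.
              27 is a leaf — visit 27.
            At 3: no right child.
        At 13: no right child.
      At 35: no right child.
  At 28: no right child.
Full pre-order sequence: 4, 24, 38, 39, 17, 28, 19, 35, 13, 22, 3, 27.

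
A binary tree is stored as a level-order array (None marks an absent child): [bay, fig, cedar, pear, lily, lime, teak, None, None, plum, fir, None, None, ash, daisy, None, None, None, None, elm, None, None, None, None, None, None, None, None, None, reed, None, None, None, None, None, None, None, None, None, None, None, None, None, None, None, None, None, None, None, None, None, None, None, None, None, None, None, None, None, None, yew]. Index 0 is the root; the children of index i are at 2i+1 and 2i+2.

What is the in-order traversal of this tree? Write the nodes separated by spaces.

In-order visits the left subtree, then the node, then the right subtree.
At bay: go left to fig.
  At fig: go left to pear.
    pear is a leaf — visit pear.
  Visit fig.
  At fig: go right to lily.
    At lily: go left to plum.
      At plum: go left to elm.
        elm is a leaf — visit elm.
      Visit plum.
      At plum: no right child.
    Visit lily.
    At lily: go right to fir.
      fir is a leaf — visit fir.
Visit bay.
At bay: go right to cedar.
  At cedar: go left to lime.
    lime is a leaf — visit lime.
  Visit cedar.
  At cedar: go right to teak.
    At teak: go left to ash.
      ash is a leaf — visit ash.
    Visit teak.
    At teak: go right to daisy.
      At daisy: go left to reed.
        At reed: no left child.
        Visit reed.
        At reed: go right to yew.
          yew is a leaf — visit yew.
      Visit daisy.
      At daisy: no right child.

pear fig elm plum lily fir bay lime cedar ash teak reed yew daisy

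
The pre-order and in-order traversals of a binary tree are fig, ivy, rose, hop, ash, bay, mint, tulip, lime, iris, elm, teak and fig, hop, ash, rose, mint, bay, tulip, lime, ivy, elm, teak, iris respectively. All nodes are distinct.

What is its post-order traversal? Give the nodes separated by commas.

The first element of pre-order is the root; it splits in-order into left and right subtrees.
Root fig: left subtree has 0 nodes { }, right has 11 {hop, ash, rose, mint, bay, tulip, lime, ivy, elm, teak, iris}.
  Root ivy: left subtree has 7 nodes {hop, ash, rose, mint, bay, tulip, lime}, right has 3 {elm, teak, iris}.
    Root rose: left subtree has 2 nodes {hop, ash}, right has 4 {mint, bay, tulip, lime}.
      Root hop: left subtree has 0 nodes { }, right has 1 {ash}.
      Root bay: left subtree has 1 node {mint}, right has 2 {tulip, lime}.
        Root tulip: left subtree has 0 nodes { }, right has 1 {lime}.
    Root iris: left subtree has 2 nodes {elm, teak}, right has 0 { }.
      Root elm: left subtree has 0 nodes { }, right has 1 {teak}.

ash, hop, mint, lime, tulip, bay, rose, teak, elm, iris, ivy, fig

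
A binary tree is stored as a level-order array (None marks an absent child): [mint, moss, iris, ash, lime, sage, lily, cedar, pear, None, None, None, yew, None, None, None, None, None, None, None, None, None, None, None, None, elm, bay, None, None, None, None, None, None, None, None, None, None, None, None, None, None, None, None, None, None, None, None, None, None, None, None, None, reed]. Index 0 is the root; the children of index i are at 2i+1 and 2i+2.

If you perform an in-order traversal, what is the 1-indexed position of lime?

5

In-order visits the left subtree, then the node, then the right subtree.
At mint: go left to moss.
  At moss: go left to ash.
    At ash: go left to cedar.
      cedar is a leaf — visit cedar.
    Visit ash.
    At ash: go right to pear.
      pear is a leaf — visit pear.
  Visit moss.
  At moss: go right to lime.
    lime is a leaf — visit lime.
Visit mint.
At mint: go right to iris.
  At iris: go left to sage.
    At sage: no left child.
    Visit sage.
    At sage: go right to yew.
      At yew: go left to elm.
        At elm: no left child.
        Visit elm.
        At elm: go right to reed.
          reed is a leaf — visit reed.
      Visit yew.
      At yew: go right to bay.
        bay is a leaf — visit bay.
  Visit iris.
  At iris: go right to lily.
    lily is a leaf — visit lily.
Full in-order sequence: cedar, ash, pear, moss, lime, mint, sage, elm, reed, yew, bay, iris, lily.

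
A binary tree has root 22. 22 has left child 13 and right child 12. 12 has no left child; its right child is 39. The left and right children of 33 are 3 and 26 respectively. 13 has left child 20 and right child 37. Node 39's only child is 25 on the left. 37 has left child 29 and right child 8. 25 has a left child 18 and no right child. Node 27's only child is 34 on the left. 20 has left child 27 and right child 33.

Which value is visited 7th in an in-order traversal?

In-order visits the left subtree, then the node, then the right subtree.
At 22: go left to 13.
  At 13: go left to 20.
    At 20: go left to 27.
      At 27: go left to 34.
        34 is a leaf — visit 34.
      Visit 27.
      At 27: no right child.
    Visit 20.
    At 20: go right to 33.
      At 33: go left to 3.
        3 is a leaf — visit 3.
      Visit 33.
      At 33: go right to 26.
        26 is a leaf — visit 26.
  Visit 13.
  At 13: go right to 37.
    At 37: go left to 29.
      29 is a leaf — visit 29.
    Visit 37.
    At 37: go right to 8.
      8 is a leaf — visit 8.
Visit 22.
At 22: go right to 12.
  At 12: no left child.
  Visit 12.
  At 12: go right to 39.
    At 39: go left to 25.
      At 25: go left to 18.
        18 is a leaf — visit 18.
      Visit 25.
      At 25: no right child.
    Visit 39.
    At 39: no right child.
Full in-order sequence: 34, 27, 20, 3, 33, 26, 13, 29, 37, 8, 22, 12, 18, 25, 39.

13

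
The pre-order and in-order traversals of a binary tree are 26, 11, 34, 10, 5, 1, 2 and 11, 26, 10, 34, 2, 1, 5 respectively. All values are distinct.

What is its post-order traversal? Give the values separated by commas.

11, 10, 2, 1, 5, 34, 26

The first element of pre-order is the root; it splits in-order into left and right subtrees.
Root 26: left subtree has 1 node {11}, right has 5 {10, 34, 2, 1, 5}.
  Root 34: left subtree has 1 node {10}, right has 3 {2, 1, 5}.
    Root 5: left subtree has 2 nodes {2, 1}, right has 0 { }.
      Root 1: left subtree has 1 node {2}, right has 0 { }.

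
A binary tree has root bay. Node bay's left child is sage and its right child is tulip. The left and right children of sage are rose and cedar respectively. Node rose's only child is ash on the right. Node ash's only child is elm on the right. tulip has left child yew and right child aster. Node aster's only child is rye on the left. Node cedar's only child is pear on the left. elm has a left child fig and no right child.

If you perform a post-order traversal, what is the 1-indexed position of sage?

7

Post-order visits the left subtree, then the right subtree, then the node.
At bay: go left to sage.
  At sage: go left to rose.
    At rose: no left child.
    At rose: go right to ash.
      At ash: no left child.
      At ash: go right to elm.
        At elm: go left to fig.
          fig is a leaf — visit fig.
        At elm: no right child.
        Visit elm.
      Visit ash.
    Visit rose.
  At sage: go right to cedar.
    At cedar: go left to pear.
      pear is a leaf — visit pear.
    At cedar: no right child.
    Visit cedar.
  Visit sage.
At bay: go right to tulip.
  At tulip: go left to yew.
    yew is a leaf — visit yew.
  At tulip: go right to aster.
    At aster: go left to rye.
      rye is a leaf — visit rye.
    At aster: no right child.
    Visit aster.
  Visit tulip.
Visit bay.
Full post-order sequence: fig, elm, ash, rose, pear, cedar, sage, yew, rye, aster, tulip, bay.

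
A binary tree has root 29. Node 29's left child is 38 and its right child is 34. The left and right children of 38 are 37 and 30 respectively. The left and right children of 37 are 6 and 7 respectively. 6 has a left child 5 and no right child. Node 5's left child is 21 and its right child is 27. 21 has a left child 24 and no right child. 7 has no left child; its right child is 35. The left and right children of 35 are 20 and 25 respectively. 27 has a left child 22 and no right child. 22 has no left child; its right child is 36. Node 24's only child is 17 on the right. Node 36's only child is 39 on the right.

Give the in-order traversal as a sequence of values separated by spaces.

In-order visits the left subtree, then the node, then the right subtree.
At 29: go left to 38.
  At 38: go left to 37.
    At 37: go left to 6.
      At 6: go left to 5.
        At 5: go left to 21.
          At 21: go left to 24.
            At 24: no left child.
            Visit 24.
            At 24: go right to 17.
              17 is a leaf — visit 17.
          Visit 21.
          At 21: no right child.
        Visit 5.
        At 5: go right to 27.
          At 27: go left to 22.
            At 22: no left child.
            Visit 22.
            At 22: go right to 36.
              At 36: no left child.
              Visit 36.
              At 36: go right to 39.
                39 is a leaf — visit 39.
          Visit 27.
          At 27: no right child.
      Visit 6.
      At 6: no right child.
    Visit 37.
    At 37: go right to 7.
      At 7: no left child.
      Visit 7.
      At 7: go right to 35.
        At 35: go left to 20.
          20 is a leaf — visit 20.
        Visit 35.
        At 35: go right to 25.
          25 is a leaf — visit 25.
  Visit 38.
  At 38: go right to 30.
    30 is a leaf — visit 30.
Visit 29.
At 29: go right to 34.
  34 is a leaf — visit 34.

24 17 21 5 22 36 39 27 6 37 7 20 35 25 38 30 29 34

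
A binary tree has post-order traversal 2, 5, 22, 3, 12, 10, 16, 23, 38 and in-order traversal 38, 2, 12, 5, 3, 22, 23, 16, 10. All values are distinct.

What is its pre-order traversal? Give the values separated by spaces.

The last element of post-order is the root; it splits in-order into left and right subtrees.
Root 38: left subtree has 0 nodes { }, right has 8 {2, 12, 5, 3, 22, 23, 16, 10}.
  Root 23: left subtree has 5 nodes {2, 12, 5, 3, 22}, right has 2 {16, 10}.
    Root 12: left subtree has 1 node {2}, right has 3 {5, 3, 22}.
      Root 3: left subtree has 1 node {5}, right has 1 {22}.
    Root 16: left subtree has 0 nodes { }, right has 1 {10}.

38 23 12 2 3 5 22 16 10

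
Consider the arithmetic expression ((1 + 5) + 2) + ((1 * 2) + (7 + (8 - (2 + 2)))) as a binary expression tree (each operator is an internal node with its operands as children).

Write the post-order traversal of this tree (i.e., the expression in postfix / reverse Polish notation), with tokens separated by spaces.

1 5 + 2 + 1 2 * 7 8 2 2 + - + + +

Post-order on an expression tree gives postfix notation: for each operator, emit left operand, right operand, then the operator.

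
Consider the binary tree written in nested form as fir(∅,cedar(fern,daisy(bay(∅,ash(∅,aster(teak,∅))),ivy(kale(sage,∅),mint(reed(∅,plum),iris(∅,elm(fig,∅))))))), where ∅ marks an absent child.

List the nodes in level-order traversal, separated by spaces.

fir cedar fern daisy bay ivy ash kale mint aster sage reed iris teak plum elm fig

Level-order visits nodes level by level from the root, left to right within each level.
Level 0: fir
Level 1: cedar
Level 2: fern, daisy
Level 3: bay, ivy
Level 4: ash, kale, mint
Level 5: aster, sage, reed, iris
Level 6: teak, plum, elm
Level 7: fig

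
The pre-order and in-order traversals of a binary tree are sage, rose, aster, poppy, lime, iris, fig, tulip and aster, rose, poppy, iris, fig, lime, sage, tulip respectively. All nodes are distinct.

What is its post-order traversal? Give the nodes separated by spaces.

The first element of pre-order is the root; it splits in-order into left and right subtrees.
Root sage: left subtree has 6 nodes {aster, rose, poppy, iris, fig, lime}, right has 1 {tulip}.
  Root rose: left subtree has 1 node {aster}, right has 4 {poppy, iris, fig, lime}.
    Root poppy: left subtree has 0 nodes { }, right has 3 {iris, fig, lime}.
      Root lime: left subtree has 2 nodes {iris, fig}, right has 0 { }.
        Root iris: left subtree has 0 nodes { }, right has 1 {fig}.

aster fig iris lime poppy rose tulip sage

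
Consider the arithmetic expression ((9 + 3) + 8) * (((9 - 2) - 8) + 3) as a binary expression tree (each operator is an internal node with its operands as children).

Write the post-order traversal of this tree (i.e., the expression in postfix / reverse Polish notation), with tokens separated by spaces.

9 3 + 8 + 9 2 - 8 - 3 + *

Post-order on an expression tree gives postfix notation: for each operator, emit left operand, right operand, then the operator.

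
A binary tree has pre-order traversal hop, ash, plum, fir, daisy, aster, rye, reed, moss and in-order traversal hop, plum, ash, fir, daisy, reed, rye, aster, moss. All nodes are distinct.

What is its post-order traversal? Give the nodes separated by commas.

plum, reed, rye, moss, aster, daisy, fir, ash, hop

The first element of pre-order is the root; it splits in-order into left and right subtrees.
Root hop: left subtree has 0 nodes { }, right has 8 {plum, ash, fir, daisy, reed, rye, aster, moss}.
  Root ash: left subtree has 1 node {plum}, right has 6 {fir, daisy, reed, rye, aster, moss}.
    Root fir: left subtree has 0 nodes { }, right has 5 {daisy, reed, rye, aster, moss}.
      Root daisy: left subtree has 0 nodes { }, right has 4 {reed, rye, aster, moss}.
        Root aster: left subtree has 2 nodes {reed, rye}, right has 1 {moss}.
          Root rye: left subtree has 1 node {reed}, right has 0 { }.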